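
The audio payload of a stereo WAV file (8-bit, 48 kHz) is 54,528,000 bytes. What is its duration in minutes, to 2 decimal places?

9.47 minutes

Byte rate = 48,000 × 1 × 2 = 96,000 bytes/s.
Duration = 54,528,000 / 96,000 = 568 s.
568 s / 60 = 9.47 minutes.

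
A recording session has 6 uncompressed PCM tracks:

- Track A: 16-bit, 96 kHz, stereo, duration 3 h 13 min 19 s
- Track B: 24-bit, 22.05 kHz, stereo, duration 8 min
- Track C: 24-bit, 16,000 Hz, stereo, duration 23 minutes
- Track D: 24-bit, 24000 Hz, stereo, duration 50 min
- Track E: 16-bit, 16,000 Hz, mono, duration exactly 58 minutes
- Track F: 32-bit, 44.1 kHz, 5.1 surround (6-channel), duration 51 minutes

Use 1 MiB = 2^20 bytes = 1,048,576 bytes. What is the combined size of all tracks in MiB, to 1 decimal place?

8041.4 MiB

Track A: 3 h 13 min 19 s = 11,599 s; 96,000 × 11,599 × 2 × 2 = 4,454,016,000 bytes.
Track B: 8 min = 480 s; 22,050 × 480 × 3 × 2 = 63,504,000 bytes.
Track C: 23 minutes = 1,380 s; 16,000 × 1,380 × 3 × 2 = 132,480,000 bytes.
Track D: 50 min = 3,000 s; 24,000 × 3,000 × 3 × 2 = 432,000,000 bytes.
Track E: exactly 58 minutes = 3,480 s; 16,000 × 3,480 × 2 × 1 = 111,360,000 bytes.
Track F: 51 minutes = 3,060 s; 44,100 × 3,060 × 4 × 6 = 3,238,704,000 bytes.
Total = 8,432,064,000 bytes = 8041.4 MiB.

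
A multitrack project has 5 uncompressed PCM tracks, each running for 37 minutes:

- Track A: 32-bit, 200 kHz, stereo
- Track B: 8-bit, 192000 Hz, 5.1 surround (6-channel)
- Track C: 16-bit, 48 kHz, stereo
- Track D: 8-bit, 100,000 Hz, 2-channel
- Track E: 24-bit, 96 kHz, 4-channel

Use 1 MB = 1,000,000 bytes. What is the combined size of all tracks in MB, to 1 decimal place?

37 minutes = 2,220 s.
Track A: 200,000 × 2,220 × 4 × 2 = 3,552,000,000 bytes.
Track B: 192,000 × 2,220 × 1 × 6 = 2,557,440,000 bytes.
Track C: 48,000 × 2,220 × 2 × 2 = 426,240,000 bytes.
Track D: 100,000 × 2,220 × 1 × 2 = 444,000,000 bytes.
Track E: 96,000 × 2,220 × 3 × 4 = 2,557,440,000 bytes.
Total = 9,537,120,000 bytes = 9537.1 MB.

9537.1 MB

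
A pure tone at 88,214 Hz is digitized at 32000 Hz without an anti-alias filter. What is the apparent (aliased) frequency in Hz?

Nyquist = 32,000/2 = 16,000 Hz; 88,214 Hz exceeds it.
Alias = |88,214 − 3×32,000| = |88,214 − 96,000| = 7,786 Hz.

7,786 Hz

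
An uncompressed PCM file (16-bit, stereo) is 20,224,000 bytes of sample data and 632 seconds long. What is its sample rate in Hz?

8,000 Hz

Bytes = sample_rate × seconds × bytes_per_sample × channels.
sample_rate = 20,224,000 / (632 × 2 × 2) = 20,224,000 / 2,528 = 8,000 Hz.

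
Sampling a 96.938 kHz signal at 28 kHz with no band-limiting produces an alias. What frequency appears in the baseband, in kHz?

12.938 kHz

Nyquist = 28,000/2 = 14,000 Hz; 96,938 Hz exceeds it.
Alias = |96,938 − 3×28,000| = |96,938 − 84,000| = 12,938 Hz = 12.938 kHz.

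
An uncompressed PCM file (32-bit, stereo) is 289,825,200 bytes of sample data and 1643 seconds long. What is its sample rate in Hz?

Bytes = sample_rate × seconds × bytes_per_sample × channels.
sample_rate = 289,825,200 / (1,643 × 4 × 2) = 289,825,200 / 13,144 = 22,050 Hz.

22,050 Hz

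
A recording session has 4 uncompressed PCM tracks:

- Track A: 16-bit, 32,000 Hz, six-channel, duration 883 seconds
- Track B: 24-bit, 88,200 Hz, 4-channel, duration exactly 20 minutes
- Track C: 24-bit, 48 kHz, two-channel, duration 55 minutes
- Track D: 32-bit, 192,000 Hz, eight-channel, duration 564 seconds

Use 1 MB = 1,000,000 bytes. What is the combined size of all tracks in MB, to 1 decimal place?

Track A: 32,000 × 883 × 2 × 6 = 339,072,000 bytes.
Track B: exactly 20 minutes = 1,200 s; 88,200 × 1,200 × 3 × 4 = 1,270,080,000 bytes.
Track C: 55 minutes = 3,300 s; 48,000 × 3,300 × 3 × 2 = 950,400,000 bytes.
Track D: 192,000 × 564 × 4 × 8 = 3,465,216,000 bytes.
Total = 6,024,768,000 bytes = 6024.8 MB.

6024.8 MB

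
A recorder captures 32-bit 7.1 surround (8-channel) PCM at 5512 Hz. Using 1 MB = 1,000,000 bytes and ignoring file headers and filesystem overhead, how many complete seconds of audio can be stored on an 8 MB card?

Uncompressed byte rate = 5,512 × 4 × 8 = 176,384 bytes/s.
Capacity = 8 × 1,000,000 = 8,000,000 bytes.
8,000,000 / 176,384 ≈ 45.36 s → 45 seconds.

45 seconds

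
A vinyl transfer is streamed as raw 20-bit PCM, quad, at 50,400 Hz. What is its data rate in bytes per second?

Bit rate = 50,400 × 20 × 4 = 4,032,000 bits/s.
4,032,000 / 8 = 504,000 bytes/s.

504,000 bytes/s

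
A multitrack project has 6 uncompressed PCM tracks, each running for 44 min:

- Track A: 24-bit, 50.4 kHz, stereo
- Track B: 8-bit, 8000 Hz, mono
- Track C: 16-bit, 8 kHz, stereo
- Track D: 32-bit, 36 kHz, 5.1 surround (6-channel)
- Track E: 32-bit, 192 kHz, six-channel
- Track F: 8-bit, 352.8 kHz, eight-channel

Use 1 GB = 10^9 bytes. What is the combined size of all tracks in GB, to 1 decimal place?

22.8 GB

44 min = 2,640 s.
Track A: 50,400 × 2,640 × 3 × 2 = 798,336,000 bytes.
Track B: 8,000 × 2,640 × 1 × 1 = 21,120,000 bytes.
Track C: 8,000 × 2,640 × 2 × 2 = 84,480,000 bytes.
Track D: 36,000 × 2,640 × 4 × 6 = 2,280,960,000 bytes.
Track E: 192,000 × 2,640 × 4 × 6 = 12,165,120,000 bytes.
Track F: 352,800 × 2,640 × 1 × 8 = 7,451,136,000 bytes.
Total = 22,801,152,000 bytes = 22.8 GB.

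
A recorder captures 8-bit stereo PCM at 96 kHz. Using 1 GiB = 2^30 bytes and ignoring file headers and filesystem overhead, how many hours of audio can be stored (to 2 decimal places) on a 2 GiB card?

Uncompressed byte rate = 96,000 × 1 × 2 = 192,000 bytes/s.
Capacity = 2 × 1,073,741,824 = 2,147,483,648 bytes.
2,147,483,648 / 192,000 ≈ 11184.81 s → 3.11 hours.

3.11 hours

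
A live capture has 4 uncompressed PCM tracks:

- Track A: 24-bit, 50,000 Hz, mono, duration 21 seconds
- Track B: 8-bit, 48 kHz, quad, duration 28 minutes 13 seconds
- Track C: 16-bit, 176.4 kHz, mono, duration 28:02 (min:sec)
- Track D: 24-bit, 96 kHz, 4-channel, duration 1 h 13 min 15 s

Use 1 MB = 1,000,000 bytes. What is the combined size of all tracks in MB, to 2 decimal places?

5984.66 MB

Track A: 50,000 × 21 × 3 × 1 = 3,150,000 bytes.
Track B: 28 minutes 13 seconds = 1,693 s; 48,000 × 1,693 × 1 × 4 = 325,056,000 bytes.
Track C: 28:02 (min:sec) = 1,682 s; 176,400 × 1,682 × 2 × 1 = 593,409,600 bytes.
Track D: 1 h 13 min 15 s = 4,395 s; 96,000 × 4,395 × 3 × 4 = 5,063,040,000 bytes.
Total = 5,984,655,600 bytes = 5984.66 MB.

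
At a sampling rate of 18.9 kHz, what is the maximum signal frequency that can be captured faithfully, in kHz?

Nyquist frequency = sample rate / 2 = 18,900 / 2 = 9.45 kHz.

9.45 kHz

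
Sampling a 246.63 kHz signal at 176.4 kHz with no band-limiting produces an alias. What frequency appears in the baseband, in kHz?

70.23 kHz

Nyquist = 176,400/2 = 88,200 Hz; 246,630 Hz exceeds it.
Alias = |246,630 − 1×176,400| = |246,630 − 176,400| = 70,230 Hz = 70.23 kHz.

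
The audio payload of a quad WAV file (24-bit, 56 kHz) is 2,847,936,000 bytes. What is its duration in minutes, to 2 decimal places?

70.63 minutes

Byte rate = 56,000 × 3 × 4 = 672,000 bytes/s.
Duration = 2,847,936,000 / 672,000 = 4,238 s.
4,238 s / 60 = 70.63 minutes.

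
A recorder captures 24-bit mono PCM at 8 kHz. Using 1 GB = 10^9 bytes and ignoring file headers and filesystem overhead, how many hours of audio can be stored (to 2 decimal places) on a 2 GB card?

Uncompressed byte rate = 8,000 × 3 × 1 = 24,000 bytes/s.
Capacity = 2 × 1,000,000,000 = 2,000,000,000 bytes.
2,000,000,000 / 24,000 ≈ 83333.33 s → 23.15 hours.

23.15 hours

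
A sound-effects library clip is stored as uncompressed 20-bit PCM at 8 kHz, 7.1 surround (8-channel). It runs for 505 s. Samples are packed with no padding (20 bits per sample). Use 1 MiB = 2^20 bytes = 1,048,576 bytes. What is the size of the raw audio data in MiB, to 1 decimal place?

Bits = 8,000 × 505 × 20 × 8 = 646,400,000 bits = 80,800,000 bytes.
80,800,000 / 1,048,576 = 77.1 MiB.

77.1 MiB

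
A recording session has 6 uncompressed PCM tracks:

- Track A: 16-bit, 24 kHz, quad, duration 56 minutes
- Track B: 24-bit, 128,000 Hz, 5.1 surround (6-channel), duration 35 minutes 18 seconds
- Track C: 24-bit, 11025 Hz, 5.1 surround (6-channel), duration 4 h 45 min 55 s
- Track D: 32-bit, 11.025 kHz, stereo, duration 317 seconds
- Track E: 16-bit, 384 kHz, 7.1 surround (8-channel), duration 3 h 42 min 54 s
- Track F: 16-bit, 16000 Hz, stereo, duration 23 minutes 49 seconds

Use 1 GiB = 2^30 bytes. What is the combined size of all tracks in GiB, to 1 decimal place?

Track A: 56 minutes = 3,360 s; 24,000 × 3,360 × 2 × 4 = 645,120,000 bytes.
Track B: 35 minutes 18 seconds = 2,118 s; 128,000 × 2,118 × 3 × 6 = 4,879,872,000 bytes.
Track C: 4 h 45 min 55 s = 17,155 s; 11,025 × 17,155 × 3 × 6 = 3,404,409,750 bytes.
Track D: 11,025 × 317 × 4 × 2 = 27,959,400 bytes.
Track E: 3 h 42 min 54 s = 13,374 s; 384,000 × 13,374 × 2 × 8 = 82,169,856,000 bytes.
Track F: 23 minutes 49 seconds = 1,429 s; 16,000 × 1,429 × 2 × 2 = 91,456,000 bytes.
Total = 91,218,673,150 bytes = 85.0 GiB.

85.0 GiB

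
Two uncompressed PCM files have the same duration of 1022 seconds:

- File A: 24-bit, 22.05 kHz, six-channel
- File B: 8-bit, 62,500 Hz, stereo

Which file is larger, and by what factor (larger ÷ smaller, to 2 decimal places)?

File A: 22,050 × 3 × 6 = 396,900 bytes/s.
File B: 62,500 × 1 × 2 = 125,000 bytes/s.
File A is larger; ratio = 405,631,800 / 127,750,000 = 3.18.

File A, by a factor of 3.18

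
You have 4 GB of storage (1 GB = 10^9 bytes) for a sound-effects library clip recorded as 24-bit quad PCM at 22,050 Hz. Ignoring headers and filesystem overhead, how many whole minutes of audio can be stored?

Uncompressed byte rate = 22,050 × 3 × 4 = 264,600 bytes/s.
Capacity = 4 × 1,000,000,000 = 4,000,000,000 bytes.
4,000,000,000 / 264,600 ≈ 15117.16 s → 251 minutes.

251 minutes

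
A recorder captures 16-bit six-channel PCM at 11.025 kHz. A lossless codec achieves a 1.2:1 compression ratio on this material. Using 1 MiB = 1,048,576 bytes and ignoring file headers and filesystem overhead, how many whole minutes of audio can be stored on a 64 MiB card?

Uncompressed byte rate = 11,025 × 2 × 6 = 132,300 bytes/s.
After 1.2:1 compression, effective rate ≈ 110250 bytes/s.
Capacity = 64 × 1,048,576 = 67,108,864 bytes.
67,108,864 / effective rate ≈ 608.7 s → 10 minutes.

10 minutes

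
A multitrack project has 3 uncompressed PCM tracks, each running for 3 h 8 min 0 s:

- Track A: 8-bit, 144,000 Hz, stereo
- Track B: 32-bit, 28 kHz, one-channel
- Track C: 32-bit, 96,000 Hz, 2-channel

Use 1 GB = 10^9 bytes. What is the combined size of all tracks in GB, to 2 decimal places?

13.18 GB

3 h 8 min 0 s = 11,280 s.
Track A: 144,000 × 11,280 × 1 × 2 = 3,248,640,000 bytes.
Track B: 28,000 × 11,280 × 4 × 1 = 1,263,360,000 bytes.
Track C: 96,000 × 11,280 × 4 × 2 = 8,663,040,000 bytes.
Total = 13,175,040,000 bytes = 13.18 GB.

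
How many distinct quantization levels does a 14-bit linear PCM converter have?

16,384 levels

2^14 = 16,384.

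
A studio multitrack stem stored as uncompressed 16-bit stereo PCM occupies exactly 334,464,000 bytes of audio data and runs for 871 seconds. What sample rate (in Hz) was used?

Bytes = sample_rate × seconds × bytes_per_sample × channels.
sample_rate = 334,464,000 / (871 × 2 × 2) = 334,464,000 / 3,484 = 96,000 Hz.

96,000 Hz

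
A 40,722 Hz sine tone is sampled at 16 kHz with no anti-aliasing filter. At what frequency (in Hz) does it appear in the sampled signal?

Nyquist = 16,000/2 = 8,000 Hz; 40,722 Hz exceeds it.
Alias = |40,722 − 3×16,000| = |40,722 − 48,000| = 7,278 Hz.

7,278 Hz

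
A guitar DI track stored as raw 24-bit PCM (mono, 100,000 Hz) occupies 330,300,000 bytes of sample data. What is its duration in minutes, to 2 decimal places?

18.35 minutes

Byte rate = 100,000 × 3 × 1 = 300,000 bytes/s.
Duration = 330,300,000 / 300,000 = 1,101 s.
1,101 s / 60 = 18.35 minutes.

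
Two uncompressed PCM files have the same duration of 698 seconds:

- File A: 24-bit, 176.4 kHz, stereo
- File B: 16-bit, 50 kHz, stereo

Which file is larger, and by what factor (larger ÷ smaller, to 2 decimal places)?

File A, by a factor of 5.29

File A: 176,400 × 3 × 2 = 1,058,400 bytes/s.
File B: 50,000 × 2 × 2 = 200,000 bytes/s.
File A is larger; ratio = 738,763,200 / 139,600,000 = 5.29.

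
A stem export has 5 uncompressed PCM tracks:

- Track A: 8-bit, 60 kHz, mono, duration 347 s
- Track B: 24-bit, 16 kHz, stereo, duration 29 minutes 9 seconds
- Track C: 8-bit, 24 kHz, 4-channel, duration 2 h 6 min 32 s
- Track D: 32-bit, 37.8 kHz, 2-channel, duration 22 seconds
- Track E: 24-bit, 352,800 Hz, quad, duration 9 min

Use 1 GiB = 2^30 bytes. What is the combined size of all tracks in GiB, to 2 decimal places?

2.99 GiB

Track A: 60,000 × 347 × 1 × 1 = 20,820,000 bytes.
Track B: 29 minutes 9 seconds = 1,749 s; 16,000 × 1,749 × 3 × 2 = 167,904,000 bytes.
Track C: 2 h 6 min 32 s = 7,592 s; 24,000 × 7,592 × 1 × 4 = 728,832,000 bytes.
Track D: 37,800 × 22 × 4 × 2 = 6,652,800 bytes.
Track E: 9 min = 540 s; 352,800 × 540 × 3 × 4 = 2,286,144,000 bytes.
Total = 3,210,352,800 bytes = 2.99 GiB.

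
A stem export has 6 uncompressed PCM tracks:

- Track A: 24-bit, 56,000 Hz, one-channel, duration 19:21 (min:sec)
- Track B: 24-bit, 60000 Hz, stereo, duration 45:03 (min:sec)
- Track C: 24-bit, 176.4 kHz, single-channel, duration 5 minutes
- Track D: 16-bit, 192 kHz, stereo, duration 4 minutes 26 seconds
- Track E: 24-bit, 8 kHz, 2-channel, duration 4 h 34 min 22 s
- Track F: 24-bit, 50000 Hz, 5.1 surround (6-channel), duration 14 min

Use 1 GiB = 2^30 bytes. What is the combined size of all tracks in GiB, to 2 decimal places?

2.87 GiB

Track A: 19:21 (min:sec) = 1,161 s; 56,000 × 1,161 × 3 × 1 = 195,048,000 bytes.
Track B: 45:03 (min:sec) = 2,703 s; 60,000 × 2,703 × 3 × 2 = 973,080,000 bytes.
Track C: 5 minutes = 300 s; 176,400 × 300 × 3 × 1 = 158,760,000 bytes.
Track D: 4 minutes 26 seconds = 266 s; 192,000 × 266 × 2 × 2 = 204,288,000 bytes.
Track E: 4 h 34 min 22 s = 16,462 s; 8,000 × 16,462 × 3 × 2 = 790,176,000 bytes.
Track F: 14 min = 840 s; 50,000 × 840 × 3 × 6 = 756,000,000 bytes.
Total = 3,077,352,000 bytes = 2.87 GiB.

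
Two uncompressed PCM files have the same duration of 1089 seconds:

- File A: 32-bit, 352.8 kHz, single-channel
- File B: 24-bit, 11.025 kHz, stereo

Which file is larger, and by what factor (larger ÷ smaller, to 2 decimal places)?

File A: 352,800 × 4 × 1 = 1,411,200 bytes/s.
File B: 11,025 × 3 × 2 = 66,150 bytes/s.
File A is larger; ratio = 1,536,796,800 / 72,037,350 = 21.33.

File A, by a factor of 21.33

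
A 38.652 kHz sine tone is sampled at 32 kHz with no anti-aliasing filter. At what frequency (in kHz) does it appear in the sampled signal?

6.652 kHz

Nyquist = 32,000/2 = 16,000 Hz; 38,652 Hz exceeds it.
Alias = |38,652 − 1×32,000| = |38,652 − 32,000| = 6,652 Hz = 6.652 kHz.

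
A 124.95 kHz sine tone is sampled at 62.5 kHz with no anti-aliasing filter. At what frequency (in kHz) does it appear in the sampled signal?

0.05 kHz

Nyquist = 62,500/2 = 31,250 Hz; 124,950 Hz exceeds it.
Alias = |124,950 − 2×62,500| = |124,950 − 125,000| = 50 Hz = 0.05 kHz.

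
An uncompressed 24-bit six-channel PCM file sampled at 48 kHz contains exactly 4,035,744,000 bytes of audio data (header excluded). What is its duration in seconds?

4,671 seconds

Byte rate = 48,000 × 3 × 6 = 864,000 bytes/s.
Duration = 4,035,744,000 / 864,000 = 4,671 s.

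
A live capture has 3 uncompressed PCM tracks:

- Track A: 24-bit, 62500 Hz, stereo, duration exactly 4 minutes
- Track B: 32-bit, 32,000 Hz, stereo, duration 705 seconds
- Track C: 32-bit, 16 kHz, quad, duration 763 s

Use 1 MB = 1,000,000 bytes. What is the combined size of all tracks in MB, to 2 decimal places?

Track A: exactly 4 minutes = 240 s; 62,500 × 240 × 3 × 2 = 90,000,000 bytes.
Track B: 32,000 × 705 × 4 × 2 = 180,480,000 bytes.
Track C: 16,000 × 763 × 4 × 4 = 195,328,000 bytes.
Total = 465,808,000 bytes = 465.81 MB.

465.81 MB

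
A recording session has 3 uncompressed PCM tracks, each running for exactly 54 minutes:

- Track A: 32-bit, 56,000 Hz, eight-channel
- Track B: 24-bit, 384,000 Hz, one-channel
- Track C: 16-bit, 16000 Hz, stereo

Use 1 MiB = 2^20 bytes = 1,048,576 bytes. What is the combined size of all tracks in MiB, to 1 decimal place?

9294.4 MiB

exactly 54 minutes = 3,240 s.
Track A: 56,000 × 3,240 × 4 × 8 = 5,806,080,000 bytes.
Track B: 384,000 × 3,240 × 3 × 1 = 3,732,480,000 bytes.
Track C: 16,000 × 3,240 × 2 × 2 = 207,360,000 bytes.
Total = 9,745,920,000 bytes = 9294.4 MiB.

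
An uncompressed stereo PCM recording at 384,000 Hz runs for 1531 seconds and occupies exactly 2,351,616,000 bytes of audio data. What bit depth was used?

16 bits

Bytes per sample = 2,351,616,000 / (384,000 × 1,531 × 2) = 2,351,616,000 / 1,175,808,000 = 2.
Bit depth = 2 × 8 = 16 bits.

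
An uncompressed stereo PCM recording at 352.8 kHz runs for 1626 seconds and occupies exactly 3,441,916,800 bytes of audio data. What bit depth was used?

24 bits

Bytes per sample = 3,441,916,800 / (352,800 × 1,626 × 2) = 3,441,916,800 / 1,147,305,600 = 3.
Bit depth = 3 × 8 = 24 bits.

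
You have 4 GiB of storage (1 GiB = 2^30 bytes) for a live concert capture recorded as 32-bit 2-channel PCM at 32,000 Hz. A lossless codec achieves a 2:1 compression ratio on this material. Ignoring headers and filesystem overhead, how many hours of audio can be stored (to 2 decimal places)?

Uncompressed byte rate = 32,000 × 4 × 2 = 256,000 bytes/s.
After 2:1 compression, effective rate ≈ 128000 bytes/s.
Capacity = 4 × 1,073,741,824 = 4,294,967,296 bytes.
4,294,967,296 / effective rate ≈ 33554.43 s → 9.32 hours.

9.32 hours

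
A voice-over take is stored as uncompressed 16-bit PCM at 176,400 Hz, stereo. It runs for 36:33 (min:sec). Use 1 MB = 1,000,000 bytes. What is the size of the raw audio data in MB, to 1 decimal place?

Duration = 36:33 (min:sec) = 2,193 s.
Bytes = 176,400 samples/s × 2,193 s × 2 bytes/sample × 2 ch = 1,547,380,800 bytes.
1,547,380,800 / 1,000,000 = 1547.4 MB.

1547.4 MB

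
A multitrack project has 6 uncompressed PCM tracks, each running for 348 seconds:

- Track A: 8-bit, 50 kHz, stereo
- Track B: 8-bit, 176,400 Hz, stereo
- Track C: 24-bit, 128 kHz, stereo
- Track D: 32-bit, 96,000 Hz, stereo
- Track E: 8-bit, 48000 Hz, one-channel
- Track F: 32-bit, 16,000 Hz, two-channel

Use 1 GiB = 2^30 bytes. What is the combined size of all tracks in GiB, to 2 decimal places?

Track A: 50,000 × 348 × 1 × 2 = 34,800,000 bytes.
Track B: 176,400 × 348 × 1 × 2 = 122,774,400 bytes.
Track C: 128,000 × 348 × 3 × 2 = 267,264,000 bytes.
Track D: 96,000 × 348 × 4 × 2 = 267,264,000 bytes.
Track E: 48,000 × 348 × 1 × 1 = 16,704,000 bytes.
Track F: 16,000 × 348 × 4 × 2 = 44,544,000 bytes.
Total = 753,350,400 bytes = 0.70 GiB.

0.70 GiB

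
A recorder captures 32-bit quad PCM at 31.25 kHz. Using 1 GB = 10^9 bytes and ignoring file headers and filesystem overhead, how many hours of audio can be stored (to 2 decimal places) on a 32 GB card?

Uncompressed byte rate = 31,250 × 4 × 4 = 500,000 bytes/s.
Capacity = 32 × 1,000,000,000 = 32,000,000,000 bytes.
32,000,000,000 / 500,000 ≈ 64000 s → 17.78 hours.

17.78 hours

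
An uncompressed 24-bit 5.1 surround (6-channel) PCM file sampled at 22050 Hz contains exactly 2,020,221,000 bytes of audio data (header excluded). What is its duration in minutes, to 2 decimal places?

Byte rate = 22,050 × 3 × 6 = 396,900 bytes/s.
Duration = 2,020,221,000 / 396,900 = 5,090 s.
5,090 s / 60 = 84.83 minutes.

84.83 minutes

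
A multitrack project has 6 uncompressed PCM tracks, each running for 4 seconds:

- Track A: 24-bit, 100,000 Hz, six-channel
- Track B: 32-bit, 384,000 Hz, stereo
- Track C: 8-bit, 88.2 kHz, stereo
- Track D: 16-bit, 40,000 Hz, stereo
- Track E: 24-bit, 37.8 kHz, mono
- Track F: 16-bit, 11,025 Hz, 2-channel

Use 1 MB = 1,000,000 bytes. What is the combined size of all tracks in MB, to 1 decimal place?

Track A: 100,000 × 4 × 3 × 6 = 7,200,000 bytes.
Track B: 384,000 × 4 × 4 × 2 = 12,288,000 bytes.
Track C: 88,200 × 4 × 1 × 2 = 705,600 bytes.
Track D: 40,000 × 4 × 2 × 2 = 640,000 bytes.
Track E: 37,800 × 4 × 3 × 1 = 453,600 bytes.
Track F: 11,025 × 4 × 2 × 2 = 176,400 bytes.
Total = 21,463,600 bytes = 21.5 MB.

21.5 MB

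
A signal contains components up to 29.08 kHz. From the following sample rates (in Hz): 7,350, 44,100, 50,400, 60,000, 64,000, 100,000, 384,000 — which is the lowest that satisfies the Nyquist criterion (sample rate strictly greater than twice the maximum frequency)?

60,000 Hz

Need sample rate > 2 × 29,080 = 58,160 Hz.
Lowest listed rate above 58,160 Hz is 60,000 Hz.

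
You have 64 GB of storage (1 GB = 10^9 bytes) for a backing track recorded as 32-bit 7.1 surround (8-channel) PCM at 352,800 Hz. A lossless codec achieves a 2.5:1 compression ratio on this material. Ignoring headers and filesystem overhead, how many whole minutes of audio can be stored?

Uncompressed byte rate = 352,800 × 4 × 8 = 11,289,600 bytes/s.
After 2.5:1 compression, effective rate ≈ 4515840 bytes/s.
Capacity = 64 × 1,000,000,000 = 64,000,000,000 bytes.
64,000,000,000 / effective rate ≈ 14172.34 s → 236 minutes.

236 minutes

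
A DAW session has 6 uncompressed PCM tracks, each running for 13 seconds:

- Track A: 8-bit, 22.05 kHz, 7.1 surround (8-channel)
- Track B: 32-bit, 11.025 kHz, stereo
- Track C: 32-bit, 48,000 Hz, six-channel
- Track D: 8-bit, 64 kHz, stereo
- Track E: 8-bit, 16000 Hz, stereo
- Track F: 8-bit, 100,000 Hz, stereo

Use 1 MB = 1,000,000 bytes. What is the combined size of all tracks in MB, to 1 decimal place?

Track A: 22,050 × 13 × 1 × 8 = 2,293,200 bytes.
Track B: 11,025 × 13 × 4 × 2 = 1,146,600 bytes.
Track C: 48,000 × 13 × 4 × 6 = 14,976,000 bytes.
Track D: 64,000 × 13 × 1 × 2 = 1,664,000 bytes.
Track E: 16,000 × 13 × 1 × 2 = 416,000 bytes.
Track F: 100,000 × 13 × 1 × 2 = 2,600,000 bytes.
Total = 23,095,800 bytes = 23.1 MB.

23.1 MB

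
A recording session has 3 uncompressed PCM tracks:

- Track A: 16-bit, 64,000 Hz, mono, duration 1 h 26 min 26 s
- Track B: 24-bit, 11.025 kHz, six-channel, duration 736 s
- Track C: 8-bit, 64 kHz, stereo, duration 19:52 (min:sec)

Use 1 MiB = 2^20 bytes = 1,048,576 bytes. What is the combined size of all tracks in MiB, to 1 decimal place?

917.9 MiB

Track A: 1 h 26 min 26 s = 5,186 s; 64,000 × 5,186 × 2 × 1 = 663,808,000 bytes.
Track B: 11,025 × 736 × 3 × 6 = 146,059,200 bytes.
Track C: 19:52 (min:sec) = 1,192 s; 64,000 × 1,192 × 1 × 2 = 152,576,000 bytes.
Total = 962,443,200 bytes = 917.9 MiB.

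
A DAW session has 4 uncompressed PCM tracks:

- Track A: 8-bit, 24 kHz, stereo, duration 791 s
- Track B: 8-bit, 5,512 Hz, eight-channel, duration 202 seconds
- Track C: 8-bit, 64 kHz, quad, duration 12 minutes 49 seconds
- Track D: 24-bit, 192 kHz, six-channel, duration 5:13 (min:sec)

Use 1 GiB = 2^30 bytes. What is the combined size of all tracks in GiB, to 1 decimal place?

Track A: 24,000 × 791 × 1 × 2 = 37,968,000 bytes.
Track B: 5,512 × 202 × 1 × 8 = 8,907,392 bytes.
Track C: 12 minutes 49 seconds = 769 s; 64,000 × 769 × 1 × 4 = 196,864,000 bytes.
Track D: 5:13 (min:sec) = 313 s; 192,000 × 313 × 3 × 6 = 1,081,728,000 bytes.
Total = 1,325,467,392 bytes = 1.2 GiB.

1.2 GiB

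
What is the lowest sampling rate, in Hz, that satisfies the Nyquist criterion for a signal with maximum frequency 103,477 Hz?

Minimum sample rate = 2 × 103,477 Hz = 206,954 Hz.

206,954 Hz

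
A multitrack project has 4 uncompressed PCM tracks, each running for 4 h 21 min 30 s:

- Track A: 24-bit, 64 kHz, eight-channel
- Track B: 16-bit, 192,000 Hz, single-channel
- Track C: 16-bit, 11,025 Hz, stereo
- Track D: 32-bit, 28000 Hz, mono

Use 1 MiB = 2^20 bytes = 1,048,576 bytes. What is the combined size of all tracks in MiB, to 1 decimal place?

31065.0 MiB

4 h 21 min 30 s = 15,690 s.
Track A: 64,000 × 15,690 × 3 × 8 = 24,099,840,000 bytes.
Track B: 192,000 × 15,690 × 2 × 1 = 6,024,960,000 bytes.
Track C: 11,025 × 15,690 × 2 × 2 = 691,929,000 bytes.
Track D: 28,000 × 15,690 × 4 × 1 = 1,757,280,000 bytes.
Total = 32,574,009,000 bytes = 31065.0 MiB.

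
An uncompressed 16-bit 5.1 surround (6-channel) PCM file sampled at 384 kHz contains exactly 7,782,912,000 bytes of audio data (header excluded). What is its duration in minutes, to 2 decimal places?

Byte rate = 384,000 × 2 × 6 = 4,608,000 bytes/s.
Duration = 7,782,912,000 / 4,608,000 = 1,689 s.
1,689 s / 60 = 28.15 minutes.

28.15 minutes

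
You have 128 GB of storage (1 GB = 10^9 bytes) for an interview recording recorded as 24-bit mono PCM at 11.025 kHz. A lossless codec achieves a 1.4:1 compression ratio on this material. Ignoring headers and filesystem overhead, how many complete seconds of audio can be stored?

5,417,989 seconds

Uncompressed byte rate = 11,025 × 3 × 1 = 33,075 bytes/s.
After 1.4:1 compression, effective rate ≈ 23625 bytes/s.
Capacity = 128 × 1,000,000,000 = 128,000,000,000 bytes.
128,000,000,000 / effective rate ≈ 5417989.42 s → 5,417,989 seconds.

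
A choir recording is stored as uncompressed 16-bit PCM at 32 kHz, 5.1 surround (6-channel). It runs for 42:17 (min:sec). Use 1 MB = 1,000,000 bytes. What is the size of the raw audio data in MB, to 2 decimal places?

Duration = 42:17 (min:sec) = 2,537 s.
Bytes = 32,000 samples/s × 2,537 s × 2 bytes/sample × 6 ch = 974,208,000 bytes.
974,208,000 / 1,000,000 = 974.21 MB.

974.21 MB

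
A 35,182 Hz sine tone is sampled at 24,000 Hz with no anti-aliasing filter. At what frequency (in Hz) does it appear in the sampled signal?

11,182 Hz

Nyquist = 24,000/2 = 12,000 Hz; 35,182 Hz exceeds it.
Alias = |35,182 − 1×24,000| = |35,182 − 24,000| = 11,182 Hz.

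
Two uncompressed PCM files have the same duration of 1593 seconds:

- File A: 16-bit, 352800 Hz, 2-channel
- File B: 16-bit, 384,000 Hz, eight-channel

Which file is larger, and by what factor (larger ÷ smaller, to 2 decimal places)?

File B, by a factor of 4.35

File A: 352,800 × 2 × 2 = 1,411,200 bytes/s.
File B: 384,000 × 2 × 8 = 6,144,000 bytes/s.
File B is larger; ratio = 9,787,392,000 / 2,248,041,600 = 4.35.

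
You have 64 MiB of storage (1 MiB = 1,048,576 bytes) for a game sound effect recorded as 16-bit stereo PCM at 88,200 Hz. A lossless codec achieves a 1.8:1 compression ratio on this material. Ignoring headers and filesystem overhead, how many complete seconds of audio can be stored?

342 seconds

Uncompressed byte rate = 88,200 × 2 × 2 = 352,800 bytes/s.
After 1.8:1 compression, effective rate ≈ 196000 bytes/s.
Capacity = 64 × 1,048,576 = 67,108,864 bytes.
67,108,864 / effective rate ≈ 342.39 s → 342 seconds.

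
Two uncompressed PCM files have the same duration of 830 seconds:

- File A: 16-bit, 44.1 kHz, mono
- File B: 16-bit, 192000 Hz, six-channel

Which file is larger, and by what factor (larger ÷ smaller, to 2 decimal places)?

File B, by a factor of 26.12

File A: 44,100 × 2 × 1 = 88,200 bytes/s.
File B: 192,000 × 2 × 6 = 2,304,000 bytes/s.
File B is larger; ratio = 1,912,320,000 / 73,206,000 = 26.12.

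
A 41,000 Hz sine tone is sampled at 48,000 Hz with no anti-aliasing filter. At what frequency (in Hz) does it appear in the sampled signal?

Nyquist = 48,000/2 = 24,000 Hz; 41,000 Hz exceeds it.
Alias = |41,000 − 1×48,000| = |41,000 − 48,000| = 7,000 Hz.

7,000 Hz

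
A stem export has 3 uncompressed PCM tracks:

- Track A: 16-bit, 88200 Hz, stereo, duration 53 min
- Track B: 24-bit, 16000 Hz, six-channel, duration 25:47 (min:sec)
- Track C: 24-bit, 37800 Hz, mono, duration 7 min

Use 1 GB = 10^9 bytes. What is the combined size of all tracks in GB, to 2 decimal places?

Track A: 53 min = 3,180 s; 88,200 × 3,180 × 2 × 2 = 1,121,904,000 bytes.
Track B: 25:47 (min:sec) = 1,547 s; 16,000 × 1,547 × 3 × 6 = 445,536,000 bytes.
Track C: 7 min = 420 s; 37,800 × 420 × 3 × 1 = 47,628,000 bytes.
Total = 1,615,068,000 bytes = 1.62 GB.

1.62 GB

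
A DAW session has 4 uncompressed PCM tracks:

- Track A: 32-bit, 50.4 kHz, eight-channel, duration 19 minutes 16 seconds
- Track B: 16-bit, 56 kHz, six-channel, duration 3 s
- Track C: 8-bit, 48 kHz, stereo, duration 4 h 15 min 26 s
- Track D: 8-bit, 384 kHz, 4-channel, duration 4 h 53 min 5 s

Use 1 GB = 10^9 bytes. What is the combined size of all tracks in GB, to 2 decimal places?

30.35 GB

Track A: 19 minutes 16 seconds = 1,156 s; 50,400 × 1,156 × 4 × 8 = 1,864,396,800 bytes.
Track B: 56,000 × 3 × 2 × 6 = 2,016,000 bytes.
Track C: 4 h 15 min 26 s = 15,326 s; 48,000 × 15,326 × 1 × 2 = 1,471,296,000 bytes.
Track D: 4 h 53 min 5 s = 17,585 s; 384,000 × 17,585 × 1 × 4 = 27,010,560,000 bytes.
Total = 30,348,268,800 bytes = 30.35 GB.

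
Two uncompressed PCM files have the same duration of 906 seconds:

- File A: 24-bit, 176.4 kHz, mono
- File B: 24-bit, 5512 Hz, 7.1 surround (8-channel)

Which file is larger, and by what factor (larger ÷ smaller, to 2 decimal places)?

File A, by a factor of 4.00

File A: 176,400 × 3 × 1 = 529,200 bytes/s.
File B: 5,512 × 3 × 8 = 132,288 bytes/s.
File A is larger; ratio = 479,455,200 / 119,852,928 = 4.00.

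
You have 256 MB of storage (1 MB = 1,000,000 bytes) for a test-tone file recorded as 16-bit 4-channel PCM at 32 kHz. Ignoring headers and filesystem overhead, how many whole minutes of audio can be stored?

Uncompressed byte rate = 32,000 × 2 × 4 = 256,000 bytes/s.
Capacity = 256 × 1,000,000 = 256,000,000 bytes.
256,000,000 / 256,000 ≈ 1000 s → 16 minutes.

16 minutes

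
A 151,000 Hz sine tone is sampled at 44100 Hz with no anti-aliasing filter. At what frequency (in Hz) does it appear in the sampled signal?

Nyquist = 44,100/2 = 22,050 Hz; 151,000 Hz exceeds it.
Alias = |151,000 − 3×44,100| = |151,000 − 132,300| = 18,700 Hz.

18,700 Hz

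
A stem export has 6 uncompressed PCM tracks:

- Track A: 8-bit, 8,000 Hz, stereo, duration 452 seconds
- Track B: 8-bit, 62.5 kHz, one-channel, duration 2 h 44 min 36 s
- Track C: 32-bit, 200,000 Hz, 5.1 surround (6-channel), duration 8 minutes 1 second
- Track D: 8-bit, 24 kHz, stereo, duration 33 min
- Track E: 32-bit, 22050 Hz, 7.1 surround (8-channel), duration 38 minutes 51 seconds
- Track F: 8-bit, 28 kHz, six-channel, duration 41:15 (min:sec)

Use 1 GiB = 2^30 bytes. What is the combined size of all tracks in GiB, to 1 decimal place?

Track A: 8,000 × 452 × 1 × 2 = 7,232,000 bytes.
Track B: 2 h 44 min 36 s = 9,876 s; 62,500 × 9,876 × 1 × 1 = 617,250,000 bytes.
Track C: 8 minutes 1 second = 481 s; 200,000 × 481 × 4 × 6 = 2,308,800,000 bytes.
Track D: 33 min = 1,980 s; 24,000 × 1,980 × 1 × 2 = 95,040,000 bytes.
Track E: 38 minutes 51 seconds = 2,331 s; 22,050 × 2,331 × 4 × 8 = 1,644,753,600 bytes.
Track F: 41:15 (min:sec) = 2,475 s; 28,000 × 2,475 × 1 × 6 = 415,800,000 bytes.
Total = 5,088,875,600 bytes = 4.7 GiB.

4.7 GiB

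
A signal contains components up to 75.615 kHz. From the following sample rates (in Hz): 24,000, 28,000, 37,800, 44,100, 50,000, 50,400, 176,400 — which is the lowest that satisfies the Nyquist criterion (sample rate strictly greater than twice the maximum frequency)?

176,400 Hz

Need sample rate > 2 × 75,615 = 151,230 Hz.
Lowest listed rate above 151,230 Hz is 176,400 Hz.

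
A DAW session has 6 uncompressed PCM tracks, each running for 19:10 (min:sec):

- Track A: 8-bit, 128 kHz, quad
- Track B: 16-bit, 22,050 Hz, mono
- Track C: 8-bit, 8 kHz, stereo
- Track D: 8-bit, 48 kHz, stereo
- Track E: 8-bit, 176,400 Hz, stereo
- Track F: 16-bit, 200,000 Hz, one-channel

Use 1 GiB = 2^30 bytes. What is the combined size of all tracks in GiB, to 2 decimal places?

19:10 (min:sec) = 1,150 s.
Track A: 128,000 × 1,150 × 1 × 4 = 588,800,000 bytes.
Track B: 22,050 × 1,150 × 2 × 1 = 50,715,000 bytes.
Track C: 8,000 × 1,150 × 1 × 2 = 18,400,000 bytes.
Track D: 48,000 × 1,150 × 1 × 2 = 110,400,000 bytes.
Track E: 176,400 × 1,150 × 1 × 2 = 405,720,000 bytes.
Track F: 200,000 × 1,150 × 2 × 1 = 460,000,000 bytes.
Total = 1,634,035,000 bytes = 1.52 GiB.

1.52 GiB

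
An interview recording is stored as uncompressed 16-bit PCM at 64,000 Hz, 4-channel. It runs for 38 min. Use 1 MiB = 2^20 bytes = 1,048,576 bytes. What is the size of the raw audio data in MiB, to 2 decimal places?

Duration = 38 min = 2,280 s.
Bytes = 64,000 samples/s × 2,280 s × 2 bytes/sample × 4 ch = 1,167,360,000 bytes.
1,167,360,000 / 1,048,576 = 1113.28 MiB.

1113.28 MiB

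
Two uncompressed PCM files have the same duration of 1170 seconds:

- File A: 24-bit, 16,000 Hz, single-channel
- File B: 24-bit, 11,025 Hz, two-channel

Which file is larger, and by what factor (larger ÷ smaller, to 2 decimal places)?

File B, by a factor of 1.38

File A: 16,000 × 3 × 1 = 48,000 bytes/s.
File B: 11,025 × 3 × 2 = 66,150 bytes/s.
File B is larger; ratio = 77,395,500 / 56,160,000 = 1.38.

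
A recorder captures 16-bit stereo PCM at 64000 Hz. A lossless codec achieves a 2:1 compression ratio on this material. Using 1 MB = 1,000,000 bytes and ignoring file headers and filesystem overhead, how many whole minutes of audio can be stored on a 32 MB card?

4 minutes

Uncompressed byte rate = 64,000 × 2 × 2 = 256,000 bytes/s.
After 2:1 compression, effective rate ≈ 128000 bytes/s.
Capacity = 32 × 1,000,000 = 32,000,000 bytes.
32,000,000 / effective rate ≈ 250 s → 4 minutes.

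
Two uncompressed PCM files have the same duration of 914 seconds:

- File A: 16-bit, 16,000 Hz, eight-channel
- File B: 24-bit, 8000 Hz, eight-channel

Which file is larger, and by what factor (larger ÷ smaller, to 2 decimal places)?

File A, by a factor of 1.33

File A: 16,000 × 2 × 8 = 256,000 bytes/s.
File B: 8,000 × 3 × 8 = 192,000 bytes/s.
File A is larger; ratio = 233,984,000 / 175,488,000 = 1.33.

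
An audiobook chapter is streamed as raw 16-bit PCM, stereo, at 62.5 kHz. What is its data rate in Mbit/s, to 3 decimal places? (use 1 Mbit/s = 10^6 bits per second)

Bit rate = 62,500 × 16 × 2 = 2,000,000 bits/s.
= 2.000 Mbit/s.

2.000 Mbit/s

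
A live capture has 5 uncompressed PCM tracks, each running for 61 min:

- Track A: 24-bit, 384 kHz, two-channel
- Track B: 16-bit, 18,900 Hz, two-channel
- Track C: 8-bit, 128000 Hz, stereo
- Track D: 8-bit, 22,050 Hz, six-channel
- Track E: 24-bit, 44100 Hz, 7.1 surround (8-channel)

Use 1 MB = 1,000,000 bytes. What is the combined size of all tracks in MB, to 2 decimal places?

61 min = 3,660 s.
Track A: 384,000 × 3,660 × 3 × 2 = 8,432,640,000 bytes.
Track B: 18,900 × 3,660 × 2 × 2 = 276,696,000 bytes.
Track C: 128,000 × 3,660 × 1 × 2 = 936,960,000 bytes.
Track D: 22,050 × 3,660 × 1 × 6 = 484,218,000 bytes.
Track E: 44,100 × 3,660 × 3 × 8 = 3,873,744,000 bytes.
Total = 14,004,258,000 bytes = 14004.26 MB.

14004.26 MB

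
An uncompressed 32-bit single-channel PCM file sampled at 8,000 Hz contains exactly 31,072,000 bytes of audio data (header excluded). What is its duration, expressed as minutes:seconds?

16:11

Byte rate = 8,000 × 4 × 1 = 32,000 bytes/s.
Duration = 31,072,000 / 32,000 = 971 s.
971 s = 16:11.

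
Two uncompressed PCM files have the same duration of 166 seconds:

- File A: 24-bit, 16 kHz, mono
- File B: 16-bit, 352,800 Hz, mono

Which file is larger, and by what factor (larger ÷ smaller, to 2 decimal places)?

File B, by a factor of 14.70

File A: 16,000 × 3 × 1 = 48,000 bytes/s.
File B: 352,800 × 2 × 1 = 705,600 bytes/s.
File B is larger; ratio = 117,129,600 / 7,968,000 = 14.70.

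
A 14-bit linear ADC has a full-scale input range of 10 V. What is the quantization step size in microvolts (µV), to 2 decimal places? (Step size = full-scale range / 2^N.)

610.35 µV

10 V / 2^14 = 10 / 16,384 V = 610.35 µV.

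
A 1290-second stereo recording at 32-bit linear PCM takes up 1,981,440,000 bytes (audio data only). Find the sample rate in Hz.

192,000 Hz

Bytes = sample_rate × seconds × bytes_per_sample × channels.
sample_rate = 1,981,440,000 / (1,290 × 4 × 2) = 1,981,440,000 / 10,320 = 192,000 Hz.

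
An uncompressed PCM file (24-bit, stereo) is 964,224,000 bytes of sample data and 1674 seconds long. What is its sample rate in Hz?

Bytes = sample_rate × seconds × bytes_per_sample × channels.
sample_rate = 964,224,000 / (1,674 × 3 × 2) = 964,224,000 / 10,044 = 96,000 Hz.

96,000 Hz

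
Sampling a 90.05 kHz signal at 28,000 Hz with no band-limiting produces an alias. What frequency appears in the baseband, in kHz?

6.05 kHz

Nyquist = 28,000/2 = 14,000 Hz; 90,050 Hz exceeds it.
Alias = |90,050 − 3×28,000| = |90,050 − 84,000| = 6,050 Hz = 6.05 kHz.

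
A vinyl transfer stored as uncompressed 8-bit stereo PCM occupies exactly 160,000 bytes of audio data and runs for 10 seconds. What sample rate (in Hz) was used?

Bytes = sample_rate × seconds × bytes_per_sample × channels.
sample_rate = 160,000 / (10 × 1 × 2) = 160,000 / 20 = 8,000 Hz.

8,000 Hz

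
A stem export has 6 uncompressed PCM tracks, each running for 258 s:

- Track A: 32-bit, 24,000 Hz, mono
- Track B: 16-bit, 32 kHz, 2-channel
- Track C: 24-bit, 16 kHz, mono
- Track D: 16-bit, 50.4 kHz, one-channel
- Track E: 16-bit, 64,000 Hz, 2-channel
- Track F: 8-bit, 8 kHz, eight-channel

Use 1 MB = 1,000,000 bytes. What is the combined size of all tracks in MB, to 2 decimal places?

Track A: 24,000 × 258 × 4 × 1 = 24,768,000 bytes.
Track B: 32,000 × 258 × 2 × 2 = 33,024,000 bytes.
Track C: 16,000 × 258 × 3 × 1 = 12,384,000 bytes.
Track D: 50,400 × 258 × 2 × 1 = 26,006,400 bytes.
Track E: 64,000 × 258 × 2 × 2 = 66,048,000 bytes.
Track F: 8,000 × 258 × 1 × 8 = 16,512,000 bytes.
Total = 178,742,400 bytes = 178.74 MB.

178.74 MB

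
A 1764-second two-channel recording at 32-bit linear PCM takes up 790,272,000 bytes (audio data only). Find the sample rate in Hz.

Bytes = sample_rate × seconds × bytes_per_sample × channels.
sample_rate = 790,272,000 / (1,764 × 4 × 2) = 790,272,000 / 14,112 = 56,000 Hz.

56,000 Hz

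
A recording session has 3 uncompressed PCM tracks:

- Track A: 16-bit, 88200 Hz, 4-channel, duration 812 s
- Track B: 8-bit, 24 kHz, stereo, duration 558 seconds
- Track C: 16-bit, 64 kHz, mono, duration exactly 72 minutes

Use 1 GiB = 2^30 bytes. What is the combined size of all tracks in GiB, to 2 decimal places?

Track A: 88,200 × 812 × 2 × 4 = 572,947,200 bytes.
Track B: 24,000 × 558 × 1 × 2 = 26,784,000 bytes.
Track C: exactly 72 minutes = 4,320 s; 64,000 × 4,320 × 2 × 1 = 552,960,000 bytes.
Total = 1,152,691,200 bytes = 1.07 GiB.

1.07 GiB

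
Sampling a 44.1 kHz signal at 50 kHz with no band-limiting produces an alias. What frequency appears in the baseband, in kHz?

Nyquist = 50,000/2 = 25,000 Hz; 44,100 Hz exceeds it.
Alias = |44,100 − 1×50,000| = |44,100 − 50,000| = 5,900 Hz = 5.9 kHz.

5.9 kHz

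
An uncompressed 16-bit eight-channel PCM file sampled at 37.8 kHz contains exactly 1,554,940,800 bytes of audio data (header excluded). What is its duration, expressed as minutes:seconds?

42:51

Byte rate = 37,800 × 2 × 8 = 604,800 bytes/s.
Duration = 1,554,940,800 / 604,800 = 2,571 s.
2,571 s = 42:51.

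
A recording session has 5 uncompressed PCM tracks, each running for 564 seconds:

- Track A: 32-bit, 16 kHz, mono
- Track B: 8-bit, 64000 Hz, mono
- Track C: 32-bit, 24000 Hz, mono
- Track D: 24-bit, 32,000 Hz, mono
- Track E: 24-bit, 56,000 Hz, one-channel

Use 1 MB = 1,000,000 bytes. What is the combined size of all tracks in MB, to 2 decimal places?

Track A: 16,000 × 564 × 4 × 1 = 36,096,000 bytes.
Track B: 64,000 × 564 × 1 × 1 = 36,096,000 bytes.
Track C: 24,000 × 564 × 4 × 1 = 54,144,000 bytes.
Track D: 32,000 × 564 × 3 × 1 = 54,144,000 bytes.
Track E: 56,000 × 564 × 3 × 1 = 94,752,000 bytes.
Total = 275,232,000 bytes = 275.23 MB.

275.23 MB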